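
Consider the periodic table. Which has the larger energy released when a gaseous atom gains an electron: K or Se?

Se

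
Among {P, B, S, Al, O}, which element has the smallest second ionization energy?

IE_2 is the cost of taking one more electron from the +1 cation: P⁺ still has 4 valence electrons; B⁺ still has 2 valence electrons; S⁺ still has 5 valence electrons; Al⁺ still has 2 valence electrons; O⁺ still has 5 valence electrons.
All are still removing valence electrons, so compare the +1 ions as you would atoms: IE_2 generally rises across a period (higher Z_eff) and falls down a group (larger shell), subject to the usual subshell exceptions.
Valence configurations: P⁺ [Ne]3s²3p², B⁺ [He]2s², S⁺ [Ne]3s²3p³, Al⁺ [Ne]3s², O⁺ [He]2s²2p³.
The numbers (kJ/mol): P 1907, B 2427, S 2252, Al 1817, O 3388.
Putting it together, IE_2: Al < P < S < B < O.

Al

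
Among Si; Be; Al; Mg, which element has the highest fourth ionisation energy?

Be

The fourth ionization energy removes an electron from the +3 ion. For each element: Si³⁺ still has 1 valence electron; Be³⁺ is already 1 electron into the core; Al³⁺ is the bare [Ne] core; Mg³⁺ is already 1 electron into the core.
Core electrons are held far more tightly than valence electrons, so Mg, Al and Be top the IE_4 order.
Tabulated IE_4 (kJ/mol): Si 4356, Be 21007, Al 11577, Mg 10543.
Overall IE_4 order: Si < Mg < Al < Be.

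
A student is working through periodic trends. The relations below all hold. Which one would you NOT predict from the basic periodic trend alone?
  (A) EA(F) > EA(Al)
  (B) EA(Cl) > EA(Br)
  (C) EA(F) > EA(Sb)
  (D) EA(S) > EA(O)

(D)

The general trend: electron affinity increases across a period and decreases down a group.
(A) F (period 2, group 17) vs Al (period 3, group 13): the stated order agrees with the simple trend.
(B) Cl (period 3, group 17) vs Br (period 4, group 17): the stated order agrees with the simple trend.
(C) F (period 2, group 17) vs Sb (period 5, group 15): the stated order agrees with the simple trend.
(D) S (period 3, group 16) vs O (period 2, group 16): the stated order contradicts the simple trend.
The exception is (D): the compact 2p subshell of O repels the added electron more than S's larger 3p does.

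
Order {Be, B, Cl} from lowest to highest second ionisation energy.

Be < Cl < B

IE_2 is the cost of taking one more electron from the +1 cation: Be⁺ still has 1 valence electron; B⁺ still has 2 valence electrons; Cl⁺ still has 6 valence electrons.
All are still removing valence electrons, so compare the +1 ions as you would atoms: IE_2 generally rises across a period (higher Z_eff) and falls down a group (larger shell), subject to the usual subshell exceptions.
Valence configurations: Be⁺ [He]2s¹, B⁺ [He]2s², Cl⁺ [Ne]3s²3p⁴.
Approximate IE_2 values (kJ/mol): Be 1757, B 2427, Cl 2298.
Overall IE_2 order: Be < Cl < B.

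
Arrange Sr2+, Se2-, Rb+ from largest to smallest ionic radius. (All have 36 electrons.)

Se2- > Rb+ > Sr2+

All of these have 36 electrons, so size is governed by nuclear charge alone: the more protons, the stronger the pull on the same electron cloud, and the smaller the ion.
Nuclear charges: Sr2+ (Z=38), Rb+ (Z=37), Se2- (Z=34).
Largest to smallest: Se2- > Rb+ > Sr2+.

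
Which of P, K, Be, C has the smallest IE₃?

P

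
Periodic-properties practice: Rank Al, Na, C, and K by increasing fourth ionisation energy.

The fourth ionization energy removes an electron from the +3 ion. For each element: Al³⁺ is the bare [Ne] core; Na³⁺ is already 2 electrons into the core; C³⁺ still has 1 valence electron; K³⁺ is already 2 electrons into the core.
Usually core removal costs more than valence removal, but here the competition is close: a tightly held n=2 valence electron can cost more to remove than an n=3 core electron, so the actual values have to decide it.
The numbers (kJ/mol): Al 11577, Na 9543, C 6223, K 5877.
Overall IE_4 order: K < C < Na < Al.

K < C < Na < Al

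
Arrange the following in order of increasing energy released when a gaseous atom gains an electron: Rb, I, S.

Rb, S, I

Atoms with high Z_eff and room in the valence shell (especially the halogens) have the most exothermic electron affinities.
These span different periods and groups, so the two trends combine.
S > Rb: both effects reinforce here, so S is clearly the higher of the two.
I > S: period and group pull opposite ways; the across-period shift dominates (295 vs 200 kJ/mol).
For reference (kJ/mol): S 200, Rb 47, I 295.
So from lowest to highest: Rb < S < I.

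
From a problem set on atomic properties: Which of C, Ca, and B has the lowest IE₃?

B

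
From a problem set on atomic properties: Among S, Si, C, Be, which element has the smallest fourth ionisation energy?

IE_4 is the cost of taking one more electron from the +3 cation: S³⁺ still has 3 valence electrons; Si³⁺ still has 1 valence electron; C³⁺ still has 1 valence electron; Be³⁺ is already 1 electron into the core.
Pulling an electron out of a noble-gas core costs far more than removing a remaining valence electron, so Be sits at the high end of IE_4.
Valence configurations: S³⁺ [Ne]3s²3p¹, Si³⁺ [Ne]3s¹, C³⁺ [He]2s¹.
The numbers (kJ/mol): S 4556, Si 4356, C 6223, Be 21007.
Overall IE_4 order: Si < S < C < Be.

Si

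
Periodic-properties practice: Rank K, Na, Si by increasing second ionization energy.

Consider each +1 ion: K⁺ is the bare [Ar] core; Na⁺ is the bare [Ne] core; Si⁺ still has 3 valence electrons.
Core electrons are held far more tightly than valence electrons, so K and Na top the IE_2 order.
The numbers (kJ/mol): K 3052, Na 4562, Si 1577.
So the second ionization energies run Si < K < Na.

Si, K, Na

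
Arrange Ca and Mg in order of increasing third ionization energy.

Ca < Mg

Consider each +2 ion: Ca²⁺ is the bare [Ar] core; Mg²⁺ is the bare [Ne] core.
All of these are removing an electron from a noble-gas core or deeper; the smaller core (lower principal quantum number) is held far more tightly, and within a period the higher nuclear charge binds the same core more tightly.
The numbers (kJ/mol): Ca 4912, Mg 7733.
Putting it together, IE_3: Ca < Mg.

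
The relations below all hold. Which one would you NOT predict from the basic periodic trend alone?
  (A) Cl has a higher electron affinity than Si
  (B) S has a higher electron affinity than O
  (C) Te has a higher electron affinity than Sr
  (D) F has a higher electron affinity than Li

The general trend: electron affinity increases across a period and decreases down a group.
(A) Cl (period 3, group 17) vs Si (period 3, group 14): the stated order agrees with the simple trend.
(B) S (period 3, group 16) vs O (period 2, group 16): the stated order contradicts the simple trend.
(C) Te (period 5, group 16) vs Sr (period 5, group 2): the stated order agrees with the simple trend.
(D) F (period 2, group 17) vs Li (period 2, group 1): the stated order agrees with the simple trend.
The exception is (B): the compact 2p subshell of O repels the added electron more than S's larger 3p does.

(B)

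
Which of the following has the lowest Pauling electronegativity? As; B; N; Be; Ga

Be

Be is in period 2, group 2; B is in period 2, group 13; N is in period 2, group 15; Ga is in period 4, group 13; As is in period 4, group 15.
Electronegativity increases across a period and decreases down a group, tracking effective nuclear charge and atomic size.
Here both period and group differ, so the two effects have to be weighed against each other.
Ga > Be: period and group pull opposite ways; the across-period shift dominates (1.81 vs 1.57).
B > Ga: B sits above Ga in group 13, so the down-group effect alone puts B higher.
As > B: the two effects oppose for this pair; the across-period effect wins (2.18 vs 2.04).
N > As: they share group 15; the group trend gives N the larger value.
For reference (Pauling): Be 1.57, B 2.04, N 3.04, Ga 1.81, As 2.18.
The lowest Pauling electronegativity among these belongs to Be.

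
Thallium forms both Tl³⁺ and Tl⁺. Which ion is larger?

Both ions have Z = 81 protons, but Tl³⁺ has lost more electrons, so its remaining electrons feel a larger effective nuclear charge per electron and are pulled in more tightly.
Higher positive charge → smaller ion, so Tl⁺ > Tl³⁺.

Tl⁺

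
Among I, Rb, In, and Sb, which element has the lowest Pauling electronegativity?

Rb is in period 5, group 1; In is in period 5, group 13; Sb is in period 5, group 15; I is in period 5, group 17.
Smaller atoms with higher effective nuclear charge are more electronegative.
All lie in period 5, so electronegativity increases left to right.
The lowest Pauling electronegativity among these belongs to Rb.

Rb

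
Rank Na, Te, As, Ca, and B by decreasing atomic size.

Ca, Na, Te, As, B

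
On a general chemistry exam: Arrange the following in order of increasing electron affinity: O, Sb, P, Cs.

Cs < P < Sb < O

O is in period 2, group 16; P is in period 3, group 15; Sb is in period 5, group 15; Cs is in period 6, group 1.
EA tends to increase across a period and decrease down a group, though the pattern is less regular than for IE or radius.
Neither a single period nor a single group — weigh both effects.
P > Cs: relative to Cs, both the across-period and down-group shifts push P's electron affinity up.
Sb > P: this pair runs against the simple trend — see the exception note.
O > Sb: both effects reinforce here, so O is clearly the higher of the two.
Note the exception: Sb has a higher electron affinity than P, contrary to the simple trend — both are half-filled np³, but the pairing/repulsion penalty for the added electron shrinks as the p orbitals become larger and more diffuse down the group, and for Sb that outweighs the weaker nuclear attraction.
For reference (kJ/mol): O 141, P 72, Sb 103, Cs 46.
So from lowest to highest: Cs < P < Sb < O.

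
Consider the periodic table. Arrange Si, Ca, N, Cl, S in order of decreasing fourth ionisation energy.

Consider each +3 ion: Si³⁺ still has 1 valence electron; Ca³⁺ is already 1 electron into the core; N³⁺ still has 2 valence electrons; Cl³⁺ still has 4 valence electrons; S³⁺ still has 3 valence electrons.
Usually core removal costs more than valence removal, but here the competition is close: a tightly held n=2 valence electron can cost more to remove than an n=3 core electron, so the actual values have to decide it.
Valence configurations: Si³⁺ [Ne]3s¹, N³⁺ [He]2s², Cl³⁺ [Ne]3s²3p², S³⁺ [Ne]3s²3p¹.
Tabulated IE_4 (kJ/mol): Si 4356, Ca 6491, N 7475, Cl 5159, S 4556.
Hence IE_4: Si < S < Cl < Ca < N.

N > Ca > Cl > S > Si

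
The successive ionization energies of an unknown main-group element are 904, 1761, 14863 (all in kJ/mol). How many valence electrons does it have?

2

Look for the largest jump between consecutive ionization energies: IE3/IE2 ≈ 8.4, far larger than any earlier ratio.
That jump marks the point where a core electron is being removed. So the atom has 2 valence electrons.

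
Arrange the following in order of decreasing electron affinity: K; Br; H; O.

Br, O, H, K

H is in period 1, group 1; O is in period 2, group 16; K is in period 4, group 1; Br is in period 4, group 17.
Electron affinity generally becomes more exothermic across a period toward the halogens and less exothermic down a group.
These span different periods and groups, so the two trends combine.
H > K: they share group 1; the group trend gives H the larger value.
O > H: period and group pull opposite ways; the across-period shift dominates (141 vs 73 kJ/mol).
Br > O: the two effects oppose for this pair; the across-period effect wins (325 vs 141 kJ/mol).
Tabulated electron affinity (kJ/mol): H 73, O 141, K 48, Br 325.
So from highest to lowest: Br > O > H > K.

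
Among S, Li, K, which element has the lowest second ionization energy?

After 1 electron has been removed, what remains? S⁺ still has 5 valence electrons; Li⁺ is the bare [He] core; K⁺ is the bare [Ar] core.
Core electrons are held far more tightly than valence electrons, so K and Li top the IE_2 order.
Tabulated IE_2 (kJ/mol): S 2252, Li 7298, K 3052.
Hence IE_2: S < K < Li.

S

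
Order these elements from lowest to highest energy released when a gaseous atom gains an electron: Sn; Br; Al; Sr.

Sr < Al < Sn < Br

Electron affinity generally becomes more exothermic across a period toward the halogens and less exothermic down a group.
Neither a single period nor a single group — weigh both effects.
Al > Sr: both effects reinforce here, so Al is clearly the higher of the two.
Sn > Al: the two effects oppose for this pair; the across-period effect wins (107 vs 42 kJ/mol).
Br > Sn: both effects reinforce here, so Br is clearly the higher of the two.
Tabulated electron affinity (kJ/mol): Al 42, Br 325, Sr 5, Sn 107.
So from lowest to highest: Sr < Al < Sn < Br.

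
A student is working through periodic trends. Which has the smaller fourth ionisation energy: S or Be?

S

The fourth ionization energy removes an electron from the +3 ion. For each element: S³⁺ still has 3 valence electrons; Be³⁺ is already 1 electron into the core.
Breaking into a closed-shell core is much more expensive than removing a leftover valence electron — Be has the largest IE_4 here.
The numbers (kJ/mol): S 4556, Be 21007.
Putting it together, IE_4: S < Be.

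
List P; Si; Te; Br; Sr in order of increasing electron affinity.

Si is in period 3, group 14; P is in period 3, group 15; Br is in period 4, group 17; Sr is in period 5, group 2; Te is in period 5, group 16.
Electron affinity generally becomes more exothermic across a period toward the halogens and less exothermic down a group.
Here both period and group differ, so the two effects have to be weighed against each other.
P > Sr: both effects reinforce here, so P is clearly the higher of the two.
Si > P: this pair runs against the simple trend — see the exception note.
Te > Si: the two effects oppose for this pair; the across-period effect wins (190 vs 134 kJ/mol).
Br > Te: both effects reinforce here, so Br is clearly the higher of the two.
Note the exception: Si has a higher electron affinity than P, contrary to the simple trend — adding an electron to P's half-filled 3p³ is unfavourable, so Si (3p²) has the more exothermic EA.
Tabulated electron affinity (kJ/mol): Si 134, P 72, Br 325, Sr 5, Te 190.
So from lowest to highest: Sr < P < Si < Te < Br.

Sr, P, Si, Te, Br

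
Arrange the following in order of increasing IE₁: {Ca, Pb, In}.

In < Ca < Pb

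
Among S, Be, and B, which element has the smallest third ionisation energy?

The third ionization energy removes an electron from the +2 ion. For each element: S²⁺ still has 4 valence electrons; Be²⁺ is the bare [He] core; B²⁺ still has 1 valence electron.
Pulling an electron out of a noble-gas core costs far more than removing a remaining valence electron, so Be sits at the high end of IE_3.
Valence configurations: S²⁺ [Ne]3s²3p², B²⁺ [He]2s¹.
Approximate IE_3 values (kJ/mol): S 3357, Be 14849, B 3660.
Hence IE_3: S < B < Be.

S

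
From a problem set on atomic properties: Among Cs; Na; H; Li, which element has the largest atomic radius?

Cs

Radius decreases left→right (rising Z_eff, same n) and increases top→bottom (higher n).
All are in group 1, so atomic radius increases down the group.
The largest atomic radius among these belongs to Cs.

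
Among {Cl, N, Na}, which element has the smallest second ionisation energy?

Cl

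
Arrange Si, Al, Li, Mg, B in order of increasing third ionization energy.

IE_3 is the cost of taking one more electron from the +2 cation: Si²⁺ still has 2 valence electrons; Al²⁺ still has 1 valence electron; Li²⁺ is already 1 electron into the core; Mg²⁺ is the bare [Ne] core; B²⁺ still has 1 valence electron.
Breaking into a closed-shell core is much more expensive than removing a leftover valence electron — Mg and Li have the largest IE_3 here.
Valence configurations: Si²⁺ [Ne]3s², Al²⁺ [Ne]3s¹, B²⁺ [He]2s¹.
The numbers (kJ/mol): Si 3232, Al 2745, Li 11815, Mg 7733, B 3660.
So the third ionization energies run Al < Si < B < Mg < Li.

Al < Si < B < Mg < Li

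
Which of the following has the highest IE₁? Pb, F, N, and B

F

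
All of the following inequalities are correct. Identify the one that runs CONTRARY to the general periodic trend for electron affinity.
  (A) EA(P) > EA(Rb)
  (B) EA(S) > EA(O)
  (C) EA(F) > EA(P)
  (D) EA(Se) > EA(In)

(B)

The general trend: electron affinity increases across a period and decreases down a group.
(A) P (period 3, group 15) vs Rb (period 5, group 1): the stated order agrees with the simple trend.
(B) S (period 3, group 16) vs O (period 2, group 16): the stated order contradicts the simple trend.
(C) F (period 2, group 17) vs P (period 3, group 15): the stated order agrees with the simple trend.
(D) Se (period 4, group 16) vs In (period 5, group 13): the stated order agrees with the simple trend.
The exception is (B): the compact 2p subshell of O repels the added electron more than S's larger 3p does.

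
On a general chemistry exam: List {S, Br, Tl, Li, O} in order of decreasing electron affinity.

Li is in period 2, group 1; O is in period 2, group 16; S is in period 3, group 16; Br is in period 4, group 17; Tl is in period 6, group 13.
Electron affinity generally becomes more exothermic across a period toward the halogens and less exothermic down a group.
These span different periods and groups, so the two trends combine.
Li > Tl: period and group pull opposite ways; the down-group shift dominates (60 vs 19 kJ/mol).
O > Li: both are in period 2; the period trend gives O the larger value.
S > O: this pair runs against the simple trend — see the exception note.
Br > S: the two effects oppose for this pair; the across-period effect wins (325 vs 200 kJ/mol).
Note the exception: S has a higher electron affinity than O, contrary to the simple trend — the compact 2p subshell of O repels the added electron more than S's larger 3p does.
Tabulated electron affinity (kJ/mol): Li 60, O 141, S 200, Br 325, Tl 19.
So from highest to lowest: Br > S > O > Li > Tl.

Br, S, O, Li, Tl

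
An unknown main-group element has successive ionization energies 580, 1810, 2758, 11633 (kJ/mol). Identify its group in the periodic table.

Look for the largest jump between consecutive ionization energies: IE4/IE3 ≈ 4.2, far larger than any earlier ratio.
That jump marks the point where a core electron is being removed. So the atom has 3 valence electrons.
A main-group element with 3 valence electrons is in group 13.

Group 13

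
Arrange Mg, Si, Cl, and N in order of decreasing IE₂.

N > Cl > Si > Mg

The second ionization energy removes an electron from the +1 ion. For each element: Mg⁺ still has 1 valence electron; Si⁺ still has 3 valence electrons; Cl⁺ still has 6 valence electrons; N⁺ still has 4 valence electrons.
All are still removing valence electrons, so compare the +1 ions as you would atoms: IE_2 generally rises across a period (higher Z_eff) and falls down a group (larger shell), subject to the usual subshell exceptions.
Valence configurations: Mg⁺ [Ne]3s¹, Si⁺ [Ne]3s²3p¹, Cl⁺ [Ne]3s²3p⁴, N⁺ [He]2s²2p².
The numbers (kJ/mol): Mg 1451, Si 1577, Cl 2298, N 2856.
Overall IE_2 order: Mg < Si < Cl < N.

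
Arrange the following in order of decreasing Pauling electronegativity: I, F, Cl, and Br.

F is in period 2, group 17; Cl is in period 3, group 17; Br is in period 4, group 17; I is in period 5, group 17.
Atoms toward the upper right of the periodic table pull bonding electrons most strongly.
All are in group 17, so electronegativity increases up the group.
So from highest to lowest: F > Cl > Br > I.

F, Cl, Br, I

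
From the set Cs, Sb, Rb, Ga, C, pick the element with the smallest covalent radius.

C

C is in period 2, group 14; Ga is in period 4, group 13; Rb is in period 5, group 1; Sb is in period 5, group 15; Cs is in period 6, group 1.
Atomic radius shrinks across a period as nuclear charge pulls the same shell inward, and grows down a group as new shells are added.
These span different periods and groups, so the two trends combine.
Ga > C: relative to C, both the across-period and down-group shifts push Ga's atomic radius up.
Sb > Ga: the two effects oppose for this pair; the down-group effect wins (140 vs 124 pm).
Rb > Sb: both are in period 5; the period trend gives Rb the larger value.
Cs > Rb: they share group 1; the group trend gives Cs the larger value.
Tabulated atomic radius (pm): C 75, Ga 124, Rb 210, Sb 140, Cs 232.
The smallest covalent radius among these belongs to C.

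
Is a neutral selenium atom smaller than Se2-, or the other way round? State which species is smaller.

Se

Forming Se2- adds 2 electrons to Se. More electron–electron repulsion in the same shell, with unchanged nuclear charge, lets the cloud expand.
An anion is larger than its parent atom: Se2- > Se.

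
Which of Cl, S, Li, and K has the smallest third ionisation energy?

S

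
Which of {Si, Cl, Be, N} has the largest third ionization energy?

The third ionization energy removes an electron from the +2 ion. For each element: Si²⁺ still has 2 valence electrons; Cl²⁺ still has 5 valence electrons; Be²⁺ is the bare [He] core; N²⁺ still has 3 valence electrons.
Pulling an electron out of a noble-gas core costs far more than removing a remaining valence electron, so Be sits at the high end of IE_3.
Valence configurations: Si²⁺ [Ne]3s², Cl²⁺ [Ne]3s²3p³, N²⁺ [He]2s²2p¹.
Tabulated IE_3 (kJ/mol): Si 3232, Cl 3822, Be 14849, N 4578.
Overall IE_3 order: Si < Cl < N < Be.

Be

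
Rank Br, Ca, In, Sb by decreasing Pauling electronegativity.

Electronegativity increases across a period and decreases down a group, tracking effective nuclear charge and atomic size.
Neither a single period nor a single group — weigh both effects.
In > Ca: period and group pull opposite ways; the across-period shift dominates (1.78 vs 1.00).
Sb > In: Sb lies to the right of In in period 5, so the across-period effect alone puts Sb higher.
Br > Sb: relative to Sb, both the across-period and down-group shifts push Br's electronegativity up.
For reference (Pauling): Ca 1.00, Br 2.96, In 1.78, Sb 2.05.
So from highest to lowest: Br > Sb > In > Ca.

Br, Sb, In, Ca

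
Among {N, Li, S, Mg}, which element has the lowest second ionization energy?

Mg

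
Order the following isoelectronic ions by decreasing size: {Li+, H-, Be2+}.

All of these have 2 electrons, so size is governed by nuclear charge alone: the more protons, the stronger the pull on the same electron cloud, and the smaller the ion.
Nuclear charges: Be2+ (Z=4), Li+ (Z=3), H- (Z=1).
Largest to smallest: H- > Li+ > Be2+.

H- > Li+ > Be2+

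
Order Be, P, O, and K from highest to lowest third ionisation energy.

IE_3 is the cost of taking one more electron from the +2 cation: Be²⁺ is the bare [He] core; P²⁺ still has 3 valence electrons; O²⁺ still has 4 valence electrons; K²⁺ is already 1 electron into the core.
Usually core removal costs more than valence removal, but here the competition is close: a tightly held n=2 valence electron can cost more to remove than an n=3 core electron, so the actual values have to decide it.
Valence configurations: P²⁺ [Ne]3s²3p¹, O²⁺ [He]2s²2p².
The numbers (kJ/mol): Be 14849, P 2914, O 5300, K 4420.
Overall IE_3 order: P < K < O < Be.

Be, O, K, P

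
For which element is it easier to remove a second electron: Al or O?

Al

IE_2 is the cost of taking one more electron from the +1 cation: Al⁺ still has 2 valence electrons; O⁺ still has 5 valence electrons.
All are still removing valence electrons, so compare the +1 ions as you would atoms: IE_2 generally rises across a period (higher Z_eff) and falls down a group (larger shell), subject to the usual subshell exceptions.
Valence configurations: Al⁺ [Ne]3s², O⁺ [He]2s²2p³.
The numbers (kJ/mol): Al 1817, O 3388.
Hence IE_2: Al < O.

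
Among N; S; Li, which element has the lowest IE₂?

S

The second ionization energy removes an electron from the +1 ion. For each element: N⁺ still has 4 valence electrons; S⁺ still has 5 valence electrons; Li⁺ is the bare [He] core.
Core electrons are held far more tightly than valence electrons, so Li tops the IE_2 order.
Valence configurations: N⁺ [He]2s²2p², S⁺ [Ne]3s²3p³.
Approximate IE_2 values (kJ/mol): N 2856, S 2252, Li 7298.
So the second ionization energies run S < N < Li.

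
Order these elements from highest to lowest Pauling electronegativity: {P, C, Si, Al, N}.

N > C > P > Si > Al

C is in period 2, group 14; N is in period 2, group 15; Al is in period 3, group 13; Si is in period 3, group 14; P is in period 3, group 15.
Atoms toward the upper right of the periodic table pull bonding electrons most strongly.
These span different periods and groups, so the two trends combine.
Si > Al: Si lies to the right of Al in period 3, so the across-period effect alone puts Si higher.
P > Si: both are in period 3; the period trend gives P the larger value.
C > P: period and group pull opposite ways; the down-group shift dominates (2.55 vs 2.19).
N > C: both are in period 2; the period trend gives N the larger value.
Approximate values (Pauling): C 2.55, N 3.04, Al 1.61, Si 1.90, P 2.19.
So from highest to lowest: N > C > P > Si > Al.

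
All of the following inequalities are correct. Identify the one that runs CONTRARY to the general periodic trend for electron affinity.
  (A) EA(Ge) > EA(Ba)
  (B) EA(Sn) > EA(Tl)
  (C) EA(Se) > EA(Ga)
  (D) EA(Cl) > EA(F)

(D)

The general trend: electron affinity increases across a period and decreases down a group.
(A) Ge (period 4, group 14) vs Ba (period 6, group 2): the stated order agrees with the simple trend.
(B) Sn (period 5, group 14) vs Tl (period 6, group 13): the stated order agrees with the simple trend.
(C) Se (period 4, group 16) vs Ga (period 4, group 13): the stated order agrees with the simple trend.
(D) Cl (period 3, group 17) vs F (period 2, group 17): the stated order contradicts the simple trend.
The exception is (D): F's small 2p subshell makes the incoming electron feel strong e⁻–e⁻ repulsion, so Cl actually releases more energy on gaining an electron.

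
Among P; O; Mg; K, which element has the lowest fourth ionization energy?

P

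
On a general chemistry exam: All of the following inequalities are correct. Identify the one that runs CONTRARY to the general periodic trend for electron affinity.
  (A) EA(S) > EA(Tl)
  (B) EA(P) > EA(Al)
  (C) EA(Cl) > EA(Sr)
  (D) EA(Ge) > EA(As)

(D)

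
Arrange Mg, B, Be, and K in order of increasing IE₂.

Mg < Be < B < K

IE_2 is the cost of taking one more electron from the +1 cation: Mg⁺ still has 1 valence electron; B⁺ still has 2 valence electrons; Be⁺ still has 1 valence electron; K⁺ is the bare [Ar] core.
Pulling an electron out of a noble-gas core costs far more than removing a remaining valence electron, so K sits at the high end of IE_2.
Valence configurations: Mg⁺ [Ne]3s¹, B⁺ [He]2s², Be⁺ [He]2s¹.
The numbers (kJ/mol): Mg 1451, B 2427, Be 1757, K 3052.
Hence IE_2: Mg < Be < B < K.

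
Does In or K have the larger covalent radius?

K is in period 4, group 1; In is in period 5, group 13.
Atomic radius shrinks across a period as nuclear charge pulls the same shell inward, and grows down a group as new shells are added.
Neither a single period nor a single group — weigh both effects.
K > In: the two effects oppose for this pair; the across-period effect wins (196 vs 142 pm).
Approximate values (pm): K 196, In 142.
So K has the larger covalent radius (K > In).

K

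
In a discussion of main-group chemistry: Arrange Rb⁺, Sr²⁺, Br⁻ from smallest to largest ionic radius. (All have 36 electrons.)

Sr²⁺ < Rb⁺ < Br⁻

All of these have 36 electrons, so size is governed by nuclear charge alone: the more protons, the stronger the pull on the same electron cloud, and the smaller the ion.
Nuclear charges: Sr²⁺ (Z=38), Rb⁺ (Z=37), Br⁻ (Z=35).
Smallest to largest: Sr²⁺ < Rb⁺ < Br⁻.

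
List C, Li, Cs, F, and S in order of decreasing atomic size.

Cs, Li, S, C, F

Li is in period 2, group 1; C is in period 2, group 14; F is in period 2, group 17; S is in period 3, group 16; Cs is in period 6, group 1.
Moving right in a period, electrons are added to the same shell under a stronger nuclear pull, so atoms get smaller; moving down, a new shell is opened and atoms get larger.
These span different periods and groups, so the two trends combine.
C > F: both are in period 2; the period trend gives C the larger value.
S > C: period and group pull opposite ways; the down-group shift dominates (103 vs 75 pm).
Li > S: period and group pull opposite ways; the across-period shift dominates (133 vs 103 pm).
Cs > Li: Cs sits below Li in group 1, so the down-group effect alone puts Cs larger.
Approximate values (pm): Li 133, C 75, F 64, S 103, Cs 232.
So from largest to smallest: Cs > Li > S > C > F.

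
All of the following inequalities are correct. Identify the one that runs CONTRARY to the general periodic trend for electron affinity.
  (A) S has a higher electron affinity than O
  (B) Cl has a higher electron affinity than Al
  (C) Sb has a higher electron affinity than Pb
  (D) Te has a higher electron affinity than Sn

The general trend: electron affinity increases across a period and decreases down a group.
(A) S (period 3, group 16) vs O (period 2, group 16): the stated order contradicts the simple trend.
(B) Cl (period 3, group 17) vs Al (period 3, group 13): the stated order agrees with the simple trend.
(C) Sb (period 5, group 15) vs Pb (period 6, group 14): the stated order agrees with the simple trend.
(D) Te (period 5, group 16) vs Sn (period 5, group 14): the stated order agrees with the simple trend.
The exception is (A): the compact 2p subshell of O repels the added electron more than S's larger 3p does.

(A)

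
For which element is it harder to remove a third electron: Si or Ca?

Ca

Consider each +2 ion: Si²⁺ still has 2 valence electrons; Ca²⁺ is the bare [Ar] core.
Core electrons are held far more tightly than valence electrons, so Ca tops the IE_3 order.
The numbers (kJ/mol): Si 3232, Ca 4912.
Putting it together, IE_3: Si < Ca.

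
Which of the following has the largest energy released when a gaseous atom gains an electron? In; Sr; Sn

Sr is in period 5, group 2; In is in period 5, group 13; Sn is in period 5, group 14.
Adding an electron releases more energy for atoms nearer the top right (short of the noble gases).
All lie in period 5, so electron affinity increases left to right.
The largest energy released when a gaseous atom gains an electron among these belongs to Sn.

Sn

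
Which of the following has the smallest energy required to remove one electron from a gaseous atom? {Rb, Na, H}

Rb

H is in period 1, group 1; Na is in period 3, group 1; Rb is in period 5, group 1.
First ionization energy rises across a period (greater Z_eff holds electrons more tightly) and falls down a group (valence electrons are farther from the nucleus).
All are in group 1, so first ionization energy increases up the group.
The smallest energy required to remove one electron from a gaseous atom among these belongs to Rb.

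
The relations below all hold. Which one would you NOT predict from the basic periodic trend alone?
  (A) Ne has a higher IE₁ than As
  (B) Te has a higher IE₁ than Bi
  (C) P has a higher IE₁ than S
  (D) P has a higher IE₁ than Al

(C)

The general trend: IE₁ increases across a period and decreases down a group.
(A) Ne (period 2, group 18) vs As (period 4, group 15): the stated order agrees with the simple trend.
(B) Te (period 5, group 16) vs Bi (period 6, group 15): the stated order agrees with the simple trend.
(C) P (period 3, group 15) vs S (period 3, group 16): the stated order contradicts the simple trend.
(D) P (period 3, group 15) vs Al (period 3, group 13): the stated order agrees with the simple trend.
The exception is (C): S (3p⁴) ionizes more easily than half-filled P (3p³) because the paired 3p electron in S is pushed out by e⁻–e⁻ repulsion.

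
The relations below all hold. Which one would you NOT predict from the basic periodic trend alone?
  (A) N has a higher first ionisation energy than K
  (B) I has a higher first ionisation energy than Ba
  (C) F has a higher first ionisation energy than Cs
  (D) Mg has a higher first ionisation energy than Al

(D)

The general trend: first ionisation energy increases across a period and decreases down a group.
(A) N (period 2, group 15) vs K (period 4, group 1): the stated order agrees with the simple trend.
(B) I (period 5, group 17) vs Ba (period 6, group 2): the stated order agrees with the simple trend.
(C) F (period 2, group 17) vs Cs (period 6, group 1): the stated order agrees with the simple trend.
(D) Mg (period 3, group 2) vs Al (period 3, group 13): the stated order contradicts the simple trend.
The exception is (D): Al's single 3p electron is easier to remove than one from Mg's filled 3s².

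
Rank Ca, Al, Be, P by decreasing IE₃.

Be, Ca, P, Al

IE_3 is the cost of taking one more electron from the +2 cation: Ca²⁺ is the bare [Ar] core; Al²⁺ still has 1 valence electron; Be²⁺ is the bare [He] core; P²⁺ still has 3 valence electrons.
Pulling an electron out of a noble-gas core costs far more than removing a remaining valence electron, so Ca and Be sit at the high end of IE_3.
Valence configurations: Al²⁺ [Ne]3s¹, P²⁺ [Ne]3s²3p¹.
Tabulated IE_3 (kJ/mol): Ca 4912, Al 2745, Be 14849, P 2914.
Putting it together, IE_3: Al < P < Ca < Be.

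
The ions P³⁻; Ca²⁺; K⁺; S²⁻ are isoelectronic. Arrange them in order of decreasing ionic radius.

All of these have 18 electrons, so size is governed by nuclear charge alone: the more protons, the stronger the pull on the same electron cloud, and the smaller the ion.
Nuclear charges: Ca²⁺ (Z=20), K⁺ (Z=19), S²⁻ (Z=16), P³⁻ (Z=15).
Largest to smallest: P³⁻ > S²⁻ > K⁺ > Ca²⁺.

P³⁻ > S²⁻ > K⁺ > Ca²⁺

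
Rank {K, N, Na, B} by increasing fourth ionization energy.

K, N, Na, B

IE_4 is the cost of taking one more electron from the +3 cation: K³⁺ is already 2 electrons into the core; N³⁺ still has 2 valence electrons; Na³⁺ is already 2 electrons into the core; B³⁺ is the bare [He] core.
Usually core removal costs more than valence removal, but here the competition is close: a tightly held n=2 valence electron can cost more to remove than an n=3 core electron, so the actual values have to decide it.
Tabulated IE_4 (kJ/mol): K 5877, N 7475, Na 9543, B 25026.
Putting it together, IE_4: K < N < Na < B.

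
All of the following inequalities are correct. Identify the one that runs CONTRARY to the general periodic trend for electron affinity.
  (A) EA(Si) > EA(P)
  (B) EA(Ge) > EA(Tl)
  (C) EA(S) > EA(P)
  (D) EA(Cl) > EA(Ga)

(A)

The general trend: electron affinity increases across a period and decreases down a group.
(A) Si (period 3, group 14) vs P (period 3, group 15): the stated order contradicts the simple trend.
(B) Ge (period 4, group 14) vs Tl (period 6, group 13): the stated order agrees with the simple trend.
(C) S (period 3, group 16) vs P (period 3, group 15): the stated order agrees with the simple trend.
(D) Cl (period 3, group 17) vs Ga (period 4, group 13): the stated order agrees with the simple trend.
The exception is (A): adding an electron to P's half-filled 3p³ is unfavourable, so Si (3p²) has the more exothermic EA.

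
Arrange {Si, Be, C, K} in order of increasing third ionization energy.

Si < K < C < Be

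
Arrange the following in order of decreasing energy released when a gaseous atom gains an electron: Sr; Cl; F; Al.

Cl, F, Al, Sr

F is in period 2, group 17; Al is in period 3, group 13; Cl is in period 3, group 17; Sr is in period 5, group 2.
Adding an electron releases more energy for atoms nearer the top right (short of the noble gases).
These span different periods and groups, so the two trends combine.
Al > Sr: both effects reinforce here, so Al is clearly the higher of the two.
F > Al: relative to Al, both the across-period and down-group shifts push F's electron affinity up.
Cl > F: this pair runs against the simple trend — see the exception note.
Note the exception: Cl has a higher electron affinity than F, contrary to the simple trend — F's small 2p subshell makes the incoming electron feel strong e⁻–e⁻ repulsion, so Cl actually releases more energy on gaining an electron.
Approximate values (kJ/mol): F 328, Al 42, Cl 349, Sr 5.
So from highest to lowest: Cl > F > Al > Sr.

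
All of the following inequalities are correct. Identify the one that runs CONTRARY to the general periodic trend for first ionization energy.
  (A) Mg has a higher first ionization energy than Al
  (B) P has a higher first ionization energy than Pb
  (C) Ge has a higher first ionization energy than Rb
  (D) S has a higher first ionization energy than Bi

(A)

The general trend: first ionization energy increases across a period and decreases down a group.
(A) Mg (period 3, group 2) vs Al (period 3, group 13): the stated order contradicts the simple trend.
(B) P (period 3, group 15) vs Pb (period 6, group 14): the stated order agrees with the simple trend.
(C) Ge (period 4, group 14) vs Rb (period 5, group 1): the stated order agrees with the simple trend.
(D) S (period 3, group 16) vs Bi (period 6, group 15): the stated order agrees with the simple trend.
The exception is (A): Al's single 3p electron is easier to remove than one from Mg's filled 3s².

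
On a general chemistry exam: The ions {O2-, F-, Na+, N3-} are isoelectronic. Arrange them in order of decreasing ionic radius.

N3-, O2-, F-, Na+

All of these have 10 electrons, so size is governed by nuclear charge alone: the more protons, the stronger the pull on the same electron cloud, and the smaller the ion.
Nuclear charges: Na+ (Z=11), F- (Z=9), O2- (Z=8), N3- (Z=7).
Largest to smallest: N3- > O2- > F- > Na+.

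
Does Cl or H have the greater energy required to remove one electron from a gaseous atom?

H is in period 1, group 1; Cl is in period 3, group 17.
First ionization energy rises across a period (greater Z_eff holds electrons more tightly) and falls down a group (valence electrons are farther from the nucleus).
Neither a single period nor a single group — weigh both effects.
H > Cl: period and group pull opposite ways; the down-group shift dominates (1312 vs 1251 kJ/mol).
Approximate values (kJ/mol): H 1312, Cl 1251.
So H has the greater energy required to remove one electron from a gaseous atom (H > Cl).

H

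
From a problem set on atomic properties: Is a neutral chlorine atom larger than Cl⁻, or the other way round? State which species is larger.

Cl⁻

Forming Cl⁻ adds 1 electron to Cl. More electron–electron repulsion in the same shell, with unchanged nuclear charge, lets the cloud expand.
An anion is larger than its parent atom: Cl⁻ > Cl.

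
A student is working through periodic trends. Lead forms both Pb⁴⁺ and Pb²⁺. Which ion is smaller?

Pb⁴⁺

Both ions have Z = 82 protons, but Pb⁴⁺ has lost more electrons, so its remaining electrons feel a larger effective nuclear charge per electron and are pulled in more tightly.
Higher positive charge → smaller ion, so Pb²⁺ > Pb⁴⁺.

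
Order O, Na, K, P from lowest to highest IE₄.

The fourth ionization energy removes an electron from the +3 ion. For each element: O³⁺ still has 3 valence electrons; Na³⁺ is already 2 electrons into the core; K³⁺ is already 2 electrons into the core; P³⁺ still has 2 valence electrons.
Usually core removal costs more than valence removal, but here the competition is close: a tightly held n=2 valence electron can cost more to remove than an n=3 core electron, so the actual values have to decide it.
Valence configurations: O³⁺ [He]2s²2p¹, P³⁺ [Ne]3s².
The numbers (kJ/mol): O 7469, Na 9543, K 5877, P 4964.
So the fourth ionization energies run P < K < O < Na.

P, K, O, Na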